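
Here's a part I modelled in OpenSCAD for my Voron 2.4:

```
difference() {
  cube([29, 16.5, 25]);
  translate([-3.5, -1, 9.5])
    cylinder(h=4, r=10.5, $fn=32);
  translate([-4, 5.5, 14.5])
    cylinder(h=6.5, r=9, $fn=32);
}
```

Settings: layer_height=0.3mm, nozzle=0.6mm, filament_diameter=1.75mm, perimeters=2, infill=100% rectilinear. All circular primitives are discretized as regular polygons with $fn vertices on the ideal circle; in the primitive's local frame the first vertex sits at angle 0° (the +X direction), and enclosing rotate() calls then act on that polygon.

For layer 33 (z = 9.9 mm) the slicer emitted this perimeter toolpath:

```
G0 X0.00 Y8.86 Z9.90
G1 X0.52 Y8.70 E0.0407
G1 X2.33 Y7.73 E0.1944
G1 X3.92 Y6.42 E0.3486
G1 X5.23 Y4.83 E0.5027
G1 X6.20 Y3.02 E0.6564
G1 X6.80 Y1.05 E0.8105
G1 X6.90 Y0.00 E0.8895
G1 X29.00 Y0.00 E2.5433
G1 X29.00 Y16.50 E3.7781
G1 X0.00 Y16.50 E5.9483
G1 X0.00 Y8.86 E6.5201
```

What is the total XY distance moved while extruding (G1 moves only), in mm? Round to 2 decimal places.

87.13 mm

Sum the Euclidean lengths of each G1 segment: total = 87.13 mm.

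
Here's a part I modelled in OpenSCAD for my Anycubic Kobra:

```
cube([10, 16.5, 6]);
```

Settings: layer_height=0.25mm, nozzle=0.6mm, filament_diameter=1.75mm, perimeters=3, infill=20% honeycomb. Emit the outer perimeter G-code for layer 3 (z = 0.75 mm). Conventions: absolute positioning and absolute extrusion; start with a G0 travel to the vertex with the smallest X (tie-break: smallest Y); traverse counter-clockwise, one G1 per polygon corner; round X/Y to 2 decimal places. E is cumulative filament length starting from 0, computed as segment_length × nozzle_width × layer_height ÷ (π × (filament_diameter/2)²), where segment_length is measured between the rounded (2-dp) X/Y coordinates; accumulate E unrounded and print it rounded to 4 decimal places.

At z = 0.75 mm: the cube is present — its section is the full 10×16.5 rectangle. The outline is a single polygon with 4 vertices. Extrusion per mm of travel: 0.6 × 0.25 / (π × 0.875²) = 0.062363. Accumulating E over each segment gives final E = 3.3052.

G0 X0.00 Y0.00 Z0.75
G1 X10.00 Y0.00 E0.6236
G1 X10.00 Y16.50 E1.6526
G1 X0.00 Y16.50 E2.2762
G1 X0.00 Y0.00 E3.3052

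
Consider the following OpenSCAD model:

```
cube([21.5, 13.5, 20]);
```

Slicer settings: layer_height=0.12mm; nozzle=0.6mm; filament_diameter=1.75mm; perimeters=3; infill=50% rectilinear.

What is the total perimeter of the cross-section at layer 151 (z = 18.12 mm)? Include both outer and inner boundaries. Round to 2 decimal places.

At z = 18.12 mm: the cube is present — its section is the full 21.5×13.5 rectangle (perimeter 70.00 mm). Overall, the cross-section is a single solid region. Total boundary length (outer) = 70.00 mm.

70.00 mm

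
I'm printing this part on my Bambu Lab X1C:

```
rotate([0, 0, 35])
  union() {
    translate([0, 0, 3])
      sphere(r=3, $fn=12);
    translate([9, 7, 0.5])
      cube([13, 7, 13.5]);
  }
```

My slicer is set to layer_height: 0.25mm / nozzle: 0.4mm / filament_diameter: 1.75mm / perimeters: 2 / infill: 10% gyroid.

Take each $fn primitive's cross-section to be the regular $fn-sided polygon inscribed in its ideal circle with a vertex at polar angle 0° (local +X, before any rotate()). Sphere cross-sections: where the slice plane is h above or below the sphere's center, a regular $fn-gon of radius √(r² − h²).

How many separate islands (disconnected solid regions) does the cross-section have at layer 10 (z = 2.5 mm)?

2

At z = 2.5 mm: the r=3 sphere contributes a regular 12-gon of circumradius √(3²−0.5²) = 2.958; the cube at (9, 7) is present — its section is the full 13×7 rectangle; Taking the union: the 2 present regions are separate (no shared area or edge), so areas and boundary lengths simply add and each stays a separate island — 2 connected regions; (rotated 35° about Z; rotation is an isometry so areas/perimeters/island counts are preserved). Overall, the cross-section has 2 separate islands. Island count = 2.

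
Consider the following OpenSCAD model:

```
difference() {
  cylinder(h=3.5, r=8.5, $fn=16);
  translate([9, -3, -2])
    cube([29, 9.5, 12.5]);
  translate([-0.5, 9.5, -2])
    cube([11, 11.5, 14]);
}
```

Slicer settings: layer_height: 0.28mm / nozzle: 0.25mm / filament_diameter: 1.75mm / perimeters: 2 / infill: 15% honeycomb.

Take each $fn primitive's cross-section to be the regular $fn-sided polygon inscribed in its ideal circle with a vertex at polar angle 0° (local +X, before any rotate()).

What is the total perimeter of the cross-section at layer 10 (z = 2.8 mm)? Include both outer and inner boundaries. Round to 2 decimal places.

At z = 2.8 mm: the r=8.5 cylinder gives a regular 16-gon of circumradius 8.5 (constant along its height) (perimeter = 2·16·8.500·sin(180°/16) = 53.06 mm); the cube at (9, -3) is present — its section is the full 29×9.5 rectangle (perimeter 77.00 mm); the 11×11.5 cube at (-0.5, 9.5) contributes its full rectangle (perimeter 45.00 mm); Subtracting the remaining from the first: starting from the r=8.5 cylinder, the 29×9.5 cube at (9, -3) misses the remaining region (no effect); the 11×11.5 cube at (-0.5, 9.5) misses the remaining region (no effect) — boundary = 53.06 mm. Overall, the cross-section is a single solid region. Total boundary length (outer) = 53.06 mm.

53.06 mm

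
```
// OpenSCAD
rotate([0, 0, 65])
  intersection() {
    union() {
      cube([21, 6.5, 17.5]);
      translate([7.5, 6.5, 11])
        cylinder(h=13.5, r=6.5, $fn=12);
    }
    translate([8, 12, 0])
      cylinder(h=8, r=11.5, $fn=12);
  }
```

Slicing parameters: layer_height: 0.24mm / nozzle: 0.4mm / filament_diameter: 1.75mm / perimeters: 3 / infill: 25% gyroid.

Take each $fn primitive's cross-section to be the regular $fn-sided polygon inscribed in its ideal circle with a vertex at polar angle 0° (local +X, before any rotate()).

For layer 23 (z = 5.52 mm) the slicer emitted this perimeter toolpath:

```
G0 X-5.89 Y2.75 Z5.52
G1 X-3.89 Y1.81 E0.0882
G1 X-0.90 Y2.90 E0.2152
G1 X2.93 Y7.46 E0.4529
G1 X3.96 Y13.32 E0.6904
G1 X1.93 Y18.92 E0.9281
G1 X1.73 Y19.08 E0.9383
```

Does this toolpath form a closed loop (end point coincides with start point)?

Start point (G0): (-5.89, 2.75). End point (last G1): the path does not return to the start — open.

no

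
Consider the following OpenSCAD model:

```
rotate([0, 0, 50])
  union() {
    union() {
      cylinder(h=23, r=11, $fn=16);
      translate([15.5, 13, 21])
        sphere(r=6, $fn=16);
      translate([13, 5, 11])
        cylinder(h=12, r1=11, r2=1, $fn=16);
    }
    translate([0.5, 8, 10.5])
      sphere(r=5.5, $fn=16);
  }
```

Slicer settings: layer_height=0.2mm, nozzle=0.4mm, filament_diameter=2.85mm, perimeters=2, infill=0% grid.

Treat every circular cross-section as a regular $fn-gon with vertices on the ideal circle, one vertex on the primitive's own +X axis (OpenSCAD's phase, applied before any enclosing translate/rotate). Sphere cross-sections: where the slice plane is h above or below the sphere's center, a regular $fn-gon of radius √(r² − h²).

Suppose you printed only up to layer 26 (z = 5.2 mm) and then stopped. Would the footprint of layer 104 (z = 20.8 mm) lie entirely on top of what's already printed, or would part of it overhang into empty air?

part overhangs

Compare the two slices. At z = 5.2: the cylinder: section is a regular 16-gon, circumradius r=11 (area = (16/2)·11.000²·sin(360°/16) = 370.44 mm²); the sphere at (15.5, 13) is not intersected at this z (|z−center|=15.800 > r=6); the cone at (13, 5) does not reach this height (z outside [11, 23]); Combining (union): only the r=11 cylinder is present, so the union is just that shape — area = 370.44 mm²; the r=5.5 sphere at (0.5, 8) slices to a regular 16-gon of circumradius 1.470 (√(r²−h²) with h=5.3 from center) (area = (16/2)·1.470²·sin(360°/16) = 6.61 mm²); Taking the union: the r=5.5 sphere at (0.5, 8) lies entirely inside the result so far, so the union is just the result so far — area = 370.44 mm²; (rotated 50° about Z; rotation is an isometry so areas/perimeters/island counts are preserved). At z = 20.8: the r=11 cylinder contributes a regular 16-gon of circumradius 11 (area = (16/2)·11.000²·sin(360°/16) = 370.44 mm²); the r=6 sphere at (15.5, 13) slices to a regular 16-gon of circumradius 5.997 (√(r²−h²) with h=0.2 from center) (area = (16/2)·5.997²·sin(360°/16) = 110.09 mm²); the cone at (13, 5) (r1=11→r2=1) has section circumradius 2.833 here — a regular 16-gon (area = (16/2)·2.833²·sin(360°/16) = 24.58 mm²); Taking the union: the regions partially overlap — summed areas 505.10 mm² minus the doubly-counted overlap 0.50 mm² gives 504.60 mm² — area = 504.60 mm²; the sphere at (0.5, 8) is not intersected at this z (|z−center|=10.300 > r=5.5); Combining (union): only the result so far is present, so the union is just that shape — area = 504.60 mm²; (rotated 50° about Z; rotation is an isometry so areas/perimeters/island counts are preserved). Checking containment: at z = 20.8 the cross-section extends beyond the z = 5.2 cross-section by about 134.17 mm².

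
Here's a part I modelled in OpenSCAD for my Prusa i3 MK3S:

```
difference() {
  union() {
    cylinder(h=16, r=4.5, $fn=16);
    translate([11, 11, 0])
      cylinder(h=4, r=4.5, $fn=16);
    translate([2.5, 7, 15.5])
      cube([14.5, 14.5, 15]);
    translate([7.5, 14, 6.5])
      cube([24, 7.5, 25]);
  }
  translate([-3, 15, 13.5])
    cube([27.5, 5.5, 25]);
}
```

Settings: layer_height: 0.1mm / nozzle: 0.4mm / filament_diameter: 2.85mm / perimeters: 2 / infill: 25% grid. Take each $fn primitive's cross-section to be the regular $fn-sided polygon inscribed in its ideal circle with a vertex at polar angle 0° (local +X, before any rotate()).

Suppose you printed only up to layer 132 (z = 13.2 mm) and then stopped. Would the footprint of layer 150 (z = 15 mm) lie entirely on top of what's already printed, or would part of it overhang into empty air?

Compare the two slices. At z = 13.2: the r=4.5 cylinder gives a regular 16-gon of circumradius 4.5 (constant along its height) (area = (16/2)·4.500²·sin(360°/16) = 61.99 mm²); the cylinder at (11, 11) is not intersected at this z (z outside [0, 4]); the cube at (2.5, 7) does not reach this height (z outside [15.5, 30.5]); the 24×7.5 cube at (7.5, 14) contributes its full rectangle (area 180.00 mm²); Taking the union: the 2 present regions are separate (no shared area or edge), so areas and boundary lengths simply add and each stays a separate island — area = 241.99 mm²; the cube at (-3, 15) is absent (z outside [13.5, 38.5]); After the difference (first − rest): none of the subtracted shapes is present at this height, so that combined region is unchanged — area = 241.99 mm². At z = 15: the r=4.5 cylinder contributes a regular 16-gon of circumradius 4.5 (area = (16/2)·4.500²·sin(360°/16) = 61.99 mm²); the cylinder at (11, 11) does not reach this height (z outside [0, 4]); the cube at (2.5, 7) is not intersected at this z (z outside [15.5, 30.5]); the cube at (7.5, 14) (footprint 24×7.5) is included at this height (area 180.00 mm²); Combining (union): the 2 present regions are separate (no shared area or edge), so areas and boundary lengths simply add and each stays a separate island — area = 241.99 mm²; the cube at (-3, 15) is present — its section is the full 27.5×5.5 rectangle (area 151.25 mm²); Taking the first minus the rest: starting from the result so far (241.99 mm²), the 27.5×5.5 cube at (-3, 15) partially overlaps it — only the 93.50 mm² overlap (of its 151.25 mm²) is removed, clipping the outline — area = 148.49 mm². Checking containment: the cross-section at z = 15 is a subset of the cross-section at z = 13.2.

entirely on top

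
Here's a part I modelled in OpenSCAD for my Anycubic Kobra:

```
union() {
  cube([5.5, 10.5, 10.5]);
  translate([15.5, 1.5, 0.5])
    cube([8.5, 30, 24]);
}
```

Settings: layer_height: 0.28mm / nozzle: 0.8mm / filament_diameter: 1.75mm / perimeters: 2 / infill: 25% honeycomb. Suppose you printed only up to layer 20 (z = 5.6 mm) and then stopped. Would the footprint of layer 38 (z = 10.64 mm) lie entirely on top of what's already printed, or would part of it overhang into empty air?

Compare the two slices. At z = 5.6: the cube is present — its section is the full 5.5×10.5 rectangle (area 57.75 mm²); the cube at (15.5, 1.5) is present — its section is the full 8.5×30 rectangle (area 255.00 mm²); Merging all regions: the 2 present regions are separate (no shared area or edge), so areas and boundary lengths simply add and each stays a separate island — area = 312.75 mm². At z = 10.64: the cube is absent (z outside [0, 10.5]); the 8.5×30 cube at (15.5, 1.5) contributes its full rectangle (area 255.00 mm²); Merging all regions: only the 8.5×30 cube at (15.5, 1.5) is present, so the union is just that shape — area = 255.00 mm². Checking containment: the cross-section at z = 10.64 is a subset of the cross-section at z = 5.6.

entirely on top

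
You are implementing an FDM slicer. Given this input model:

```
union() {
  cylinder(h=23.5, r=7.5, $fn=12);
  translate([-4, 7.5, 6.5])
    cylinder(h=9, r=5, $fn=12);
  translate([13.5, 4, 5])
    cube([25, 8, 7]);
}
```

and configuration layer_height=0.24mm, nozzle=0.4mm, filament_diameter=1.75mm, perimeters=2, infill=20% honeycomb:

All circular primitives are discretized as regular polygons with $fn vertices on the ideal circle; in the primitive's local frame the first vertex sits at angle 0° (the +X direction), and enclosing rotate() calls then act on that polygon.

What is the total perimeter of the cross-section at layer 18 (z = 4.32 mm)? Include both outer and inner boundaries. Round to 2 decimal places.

At z = 4.32 mm: the r=7.5 cylinder gives a regular 12-gon of circumradius 7.5 (constant along its height) (perimeter = 2·12·7.500·sin(180°/12) = 46.59 mm); the cylinder at (-4, 7.5) is not intersected at this z (z outside [6.5, 15.5]); the cube at (13.5, 4) is not intersected at this z (z outside [5, 12]); Merging all regions: only the r=7.5 cylinder is present, so the union is just that shape — boundary = 46.59 mm. Overall, the cross-section is a single solid region. Total boundary length (outer) = 46.59 mm.

46.59 mm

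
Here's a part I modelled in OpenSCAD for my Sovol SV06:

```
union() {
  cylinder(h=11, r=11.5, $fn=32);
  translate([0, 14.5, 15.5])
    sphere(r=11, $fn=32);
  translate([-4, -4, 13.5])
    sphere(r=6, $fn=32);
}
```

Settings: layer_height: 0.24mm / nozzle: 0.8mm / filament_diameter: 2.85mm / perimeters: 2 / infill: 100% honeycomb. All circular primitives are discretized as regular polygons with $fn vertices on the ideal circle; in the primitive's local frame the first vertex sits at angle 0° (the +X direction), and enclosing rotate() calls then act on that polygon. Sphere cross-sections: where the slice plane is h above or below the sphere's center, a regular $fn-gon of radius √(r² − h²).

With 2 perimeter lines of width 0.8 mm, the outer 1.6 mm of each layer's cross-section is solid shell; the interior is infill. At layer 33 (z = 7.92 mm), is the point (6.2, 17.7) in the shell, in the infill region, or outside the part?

At z = 7.92 mm: the r=11.5 cylinder contributes a regular 32-gon of circumradius 11.5; the r=11 sphere at (0, 14.5) contributes a regular 32-gon of circumradius √(11²−7.58²) = 7.971; the sphere at (-4, -4): section is a regular 32-gon, circumradius = √(r²−h²) = √(6²−5.58²) = 2.205; Combining (union): the regions partially overlap (shared area 57.57 mm²), so overlapping operands fuse into one piece — 1 connected region. Overall, the cross-section is a single solid region. The nearest boundary edge runs (6.63, 18.93)→(7.36, 17.55); distance from the point to it = 0.96 mm. The point is inside the cross-section, 0.96 mm from the nearest boundary — within the 1.6 mm shell band (2 × 0.8).

shell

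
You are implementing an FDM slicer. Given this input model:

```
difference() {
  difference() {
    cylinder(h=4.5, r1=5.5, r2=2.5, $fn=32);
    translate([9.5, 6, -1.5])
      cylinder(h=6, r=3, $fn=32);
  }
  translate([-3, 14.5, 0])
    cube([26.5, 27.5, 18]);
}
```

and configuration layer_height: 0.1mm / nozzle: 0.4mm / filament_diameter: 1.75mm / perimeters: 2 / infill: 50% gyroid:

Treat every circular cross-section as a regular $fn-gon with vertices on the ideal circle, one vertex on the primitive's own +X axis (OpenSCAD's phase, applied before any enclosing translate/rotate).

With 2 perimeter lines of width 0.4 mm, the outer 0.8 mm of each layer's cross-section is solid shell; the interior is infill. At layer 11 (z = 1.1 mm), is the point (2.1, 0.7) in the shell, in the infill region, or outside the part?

infill

At z = 1.1 mm: the cone contributes a regular 32-gon of circumradius 4.767 (interpolated between r1=5.5 and r2=2.5 at t=0.244); the cylinder at (9.5, 6): section is a regular 32-gon, circumradius r=3; Subtracting the remaining from the first: starting from the cone, the r=3 cylinder at (9.5, 6) misses the remaining region (no effect) — 1 connected region; the cube at (-3, 14.5) is present — its section is the full 26.5×27.5 rectangle; After the difference (first − rest): starting from the result so far, the 26.5×27.5 cube at (-3, 14.5) misses the remaining region (no effect) — 1 connected region. Overall, the cross-section is a single solid region. The nearest boundary edge runs (4.40, 1.82)→(4.68, 0.93); distance from the point to it = 2.53 mm. The point is inside the cross-section and 2.53 mm from the nearest boundary — more than the 0.8 mm shell width (2 × 0.4), so it's in the infill interior.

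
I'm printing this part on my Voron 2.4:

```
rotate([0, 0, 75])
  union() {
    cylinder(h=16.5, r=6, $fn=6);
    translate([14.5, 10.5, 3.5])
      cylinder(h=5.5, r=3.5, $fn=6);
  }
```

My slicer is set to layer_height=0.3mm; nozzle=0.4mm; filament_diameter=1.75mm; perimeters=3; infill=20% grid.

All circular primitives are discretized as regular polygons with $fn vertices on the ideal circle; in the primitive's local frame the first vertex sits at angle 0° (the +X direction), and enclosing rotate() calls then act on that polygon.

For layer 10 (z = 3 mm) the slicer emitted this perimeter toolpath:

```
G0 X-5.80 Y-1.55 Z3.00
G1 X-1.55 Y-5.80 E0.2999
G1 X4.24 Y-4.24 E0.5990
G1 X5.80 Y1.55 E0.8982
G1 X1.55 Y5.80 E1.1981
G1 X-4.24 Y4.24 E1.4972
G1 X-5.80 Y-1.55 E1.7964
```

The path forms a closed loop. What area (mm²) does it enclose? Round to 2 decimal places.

93.57 mm²

Apply the shoelace formula to the sequence of (X, Y) vertices; enclosed area = 93.57 mm².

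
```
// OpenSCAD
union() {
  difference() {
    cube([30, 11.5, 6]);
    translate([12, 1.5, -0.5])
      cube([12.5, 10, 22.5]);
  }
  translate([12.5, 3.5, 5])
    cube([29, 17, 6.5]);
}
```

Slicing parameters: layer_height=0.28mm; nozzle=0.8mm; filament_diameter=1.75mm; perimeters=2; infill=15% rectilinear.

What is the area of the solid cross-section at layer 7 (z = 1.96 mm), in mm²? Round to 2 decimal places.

220.00 mm²

At z = 1.96 mm: the 30×11.5 cube contributes its full rectangle (area 345.00 mm²); the 12.5×10 cube at (12, 1.5) contributes its full rectangle (area 125.00 mm²); Subtracting the remaining from the first: starting from the 30×11.5 cube (345.00 mm²), the 12.5×10 cube at (12, 1.5) lies inside it touching the edge (removes its full 125.00 mm²) — area = 220.00 mm²; the cube at (12.5, 3.5) does not reach this height (z outside [5, 11.5]); Combining (union): only the result so far is present, so the union is just that shape — area = 220.00 mm². Overall, the cross-section is a single solid region. Net area = 220.00 mm².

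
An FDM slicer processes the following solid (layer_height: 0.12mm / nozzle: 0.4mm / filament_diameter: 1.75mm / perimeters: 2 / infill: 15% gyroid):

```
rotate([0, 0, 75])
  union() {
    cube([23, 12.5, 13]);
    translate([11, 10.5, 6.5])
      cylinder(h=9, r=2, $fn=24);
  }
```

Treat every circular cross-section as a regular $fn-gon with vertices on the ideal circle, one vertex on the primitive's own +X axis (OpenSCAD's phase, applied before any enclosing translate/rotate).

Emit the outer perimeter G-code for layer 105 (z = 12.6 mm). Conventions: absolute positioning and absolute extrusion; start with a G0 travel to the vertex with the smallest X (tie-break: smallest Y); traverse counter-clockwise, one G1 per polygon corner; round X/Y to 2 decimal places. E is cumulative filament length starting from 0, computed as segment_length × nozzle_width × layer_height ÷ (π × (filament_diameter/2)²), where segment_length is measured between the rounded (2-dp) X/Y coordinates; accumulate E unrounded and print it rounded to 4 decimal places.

G0 X-12.07 Y3.24 Z12.60
G1 X0.00 Y0.00 E0.2494
G1 X5.95 Y22.22 E0.7084
G1 X-6.12 Y25.45 E0.9578
G1 X-12.07 Y3.24 E1.4166

At z = 12.6 mm: the cube is present — its section is the full 23×12.5 rectangle; the cylinder at (11, 10.5): section is a regular 24-gon, circumradius r=2; Combining (union): the r=2 cylinder at (11, 10.5) lies entirely inside the 23×12.5 cube, so the union is just the 23×12.5 cube — 1 connected region; (rotated 75° about Z; rotation is an isometry so areas/perimeters/island counts are preserved). The outline is a single polygon with 4 vertices. Extrusion per mm of travel: 0.4 × 0.12 / (π × 0.875²) = 0.019956. Accumulating E over each segment gives final E = 1.4166.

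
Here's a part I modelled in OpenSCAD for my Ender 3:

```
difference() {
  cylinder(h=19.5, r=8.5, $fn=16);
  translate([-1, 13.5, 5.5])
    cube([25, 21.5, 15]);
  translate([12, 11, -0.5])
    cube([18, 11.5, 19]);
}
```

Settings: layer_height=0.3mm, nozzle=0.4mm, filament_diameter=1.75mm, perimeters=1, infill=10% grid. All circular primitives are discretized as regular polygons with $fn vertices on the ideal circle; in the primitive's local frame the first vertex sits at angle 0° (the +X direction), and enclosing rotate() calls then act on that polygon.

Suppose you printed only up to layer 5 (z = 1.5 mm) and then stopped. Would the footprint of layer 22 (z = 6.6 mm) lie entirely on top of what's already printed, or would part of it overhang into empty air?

Compare the two slices. At z = 1.5: the cylinder: section is a regular 16-gon, circumradius r=8.5 (area = (16/2)·8.500²·sin(360°/16) = 221.19 mm²); the cube at (-1, 13.5) does not reach this height (z outside [5.5, 20.5]); the cube at (12, 11) (footprint 18×11.5) is included at this height (area 207.00 mm²); Subtracting the remaining from the first: starting from the r=8.5 cylinder (221.19 mm²), the 18×11.5 cube at (12, 11) misses the remaining region (no effect) — area = 221.19 mm². At z = 6.6: the r=8.5 cylinder contributes a regular 16-gon of circumradius 8.5 (area = (16/2)·8.500²·sin(360°/16) = 221.19 mm²); the cube at (-1, 13.5) (footprint 25×21.5) is included at this height (area 537.50 mm²); the cube at (12, 11) (footprint 18×11.5) is included at this height (area 207.00 mm²); Subtracting the remaining from the first: starting from the r=8.5 cylinder (221.19 mm²), the 25×21.5 cube at (-1, 13.5) misses the remaining region (no effect); the 18×11.5 cube at (12, 11) misses the remaining region (no effect) — area = 221.19 mm². Checking containment: the cross-section at z = 6.6 is a subset of the cross-section at z = 1.5.

entirely on top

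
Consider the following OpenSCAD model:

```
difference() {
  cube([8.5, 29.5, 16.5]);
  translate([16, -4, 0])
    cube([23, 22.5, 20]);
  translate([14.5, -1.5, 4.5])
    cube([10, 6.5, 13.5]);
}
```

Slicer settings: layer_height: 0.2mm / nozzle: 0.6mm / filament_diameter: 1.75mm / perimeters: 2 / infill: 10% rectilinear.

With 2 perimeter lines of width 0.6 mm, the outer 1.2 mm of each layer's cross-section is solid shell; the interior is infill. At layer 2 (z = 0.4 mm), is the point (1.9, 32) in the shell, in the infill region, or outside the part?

At z = 0.4 mm: the cube (footprint 8.5×29.5) is included at this height; the cube at (16, -4) (footprint 23×22.5) is included at this height; the cube at (14.5, -1.5) does not reach this height (z outside [4.5, 18]); Subtracting the remaining from the first: starting from the 8.5×29.5 cube, the 23×22.5 cube at (16, -4) misses the remaining region (no effect) — 1 connected region. Overall, the cross-section is a single solid region. The nearest boundary edge runs (0.00, 29.50)→(8.50, 29.50); distance from the point to it = 2.50 mm. The point is not inside any of the regions above, so it lies outside the cross-section (2.50 mm from the nearest boundary).

outside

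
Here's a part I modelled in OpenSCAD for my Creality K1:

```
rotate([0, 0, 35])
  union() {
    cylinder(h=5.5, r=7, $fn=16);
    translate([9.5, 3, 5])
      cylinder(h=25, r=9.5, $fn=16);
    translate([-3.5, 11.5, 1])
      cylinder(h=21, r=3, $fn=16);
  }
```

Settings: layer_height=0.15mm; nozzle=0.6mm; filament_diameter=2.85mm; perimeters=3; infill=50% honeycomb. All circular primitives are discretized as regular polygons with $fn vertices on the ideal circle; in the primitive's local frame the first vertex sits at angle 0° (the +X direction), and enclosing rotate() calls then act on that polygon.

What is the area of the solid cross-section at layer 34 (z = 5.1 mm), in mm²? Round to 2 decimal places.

At z = 5.1 mm: the cylinder: section is a regular 16-gon, circumradius r=7 (area = (16/2)·7.000²·sin(360°/16) = 150.01 mm²); the r=9.5 cylinder at (9.5, 3) gives a regular 16-gon of circumradius 9.5 (constant along its height) (area = (16/2)·9.500²·sin(360°/16) = 276.30 mm²); the r=3 cylinder at (-3.5, 11.5) contributes a regular 16-gon of circumradius 3 (area = (16/2)·3.000²·sin(360°/16) = 27.55 mm²); Taking the union: the regions partially overlap — summed areas 453.86 mm² minus the doubly-counted overlap 55.70 mm² gives 398.16 mm² — area = 398.16 mm²; (rotated 35° about Z; rotation is an isometry so areas/perimeters/island counts are preserved). Overall, the cross-section has 2 separate islands. Net area = 398.16 mm².

398.16 mm²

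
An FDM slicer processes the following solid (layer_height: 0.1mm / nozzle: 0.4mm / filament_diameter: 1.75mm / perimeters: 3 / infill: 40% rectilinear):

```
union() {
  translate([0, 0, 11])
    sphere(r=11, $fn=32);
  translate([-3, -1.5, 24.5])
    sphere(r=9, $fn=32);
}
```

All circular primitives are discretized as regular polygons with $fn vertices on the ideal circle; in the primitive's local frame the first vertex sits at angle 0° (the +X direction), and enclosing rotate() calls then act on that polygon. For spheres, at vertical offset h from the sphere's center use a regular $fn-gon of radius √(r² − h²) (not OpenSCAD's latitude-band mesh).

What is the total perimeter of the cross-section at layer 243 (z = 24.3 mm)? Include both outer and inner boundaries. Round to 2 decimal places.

At z = 24.3 mm: the sphere does not reach this height (|z−center|=13.300 > r=11); the sphere at (-3, -1.5): section is a regular 32-gon, circumradius = √(r²−h²) = √(9²−0.2²) = 8.998 (perimeter = 2·32·8.998·sin(180°/32) = 56.44 mm); Merging all regions: only the r=9 sphere at (-3, -1.5) is present, so the union is just that shape — boundary = 56.44 mm. Overall, the cross-section is a single solid region. Total boundary length (outer) = 56.44 mm.

56.44 mm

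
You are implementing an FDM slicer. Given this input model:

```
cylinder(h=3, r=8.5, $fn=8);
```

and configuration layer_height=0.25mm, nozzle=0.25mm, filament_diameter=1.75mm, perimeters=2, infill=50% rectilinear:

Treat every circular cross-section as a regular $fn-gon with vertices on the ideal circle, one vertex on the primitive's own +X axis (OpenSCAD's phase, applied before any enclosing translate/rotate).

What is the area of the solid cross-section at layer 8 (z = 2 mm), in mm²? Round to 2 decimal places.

At z = 2 mm: the r=8.5 cylinder contributes a regular 8-gon of circumradius 8.5 (area = (8/2)·8.500²·sin(360°/8) = 204.35 mm²). Overall, the cross-section is a single solid region. Net area = 204.35 mm².

204.35 mm²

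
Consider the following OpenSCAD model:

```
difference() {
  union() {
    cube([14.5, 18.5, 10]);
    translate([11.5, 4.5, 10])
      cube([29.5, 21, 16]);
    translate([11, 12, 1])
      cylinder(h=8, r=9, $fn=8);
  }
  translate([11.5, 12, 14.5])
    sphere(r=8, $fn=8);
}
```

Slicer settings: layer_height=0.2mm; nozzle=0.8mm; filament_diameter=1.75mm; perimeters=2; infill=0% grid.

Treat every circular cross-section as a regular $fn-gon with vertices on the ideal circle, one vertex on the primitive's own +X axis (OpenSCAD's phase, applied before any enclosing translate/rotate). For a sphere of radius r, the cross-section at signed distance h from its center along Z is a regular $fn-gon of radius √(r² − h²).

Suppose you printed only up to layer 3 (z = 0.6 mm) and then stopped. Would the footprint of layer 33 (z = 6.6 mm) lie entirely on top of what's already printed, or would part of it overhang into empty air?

part overhangs

Compare the two slices. At z = 0.6: the cube (footprint 14.5×18.5) is included at this height (area 268.25 mm²); the cube at (11.5, 4.5) is absent (z outside [10, 26]); the cylinder at (11, 12) is absent (z outside [1, 9]); Taking the union: only the 14.5×18.5 cube is present, so the union is just that shape — area = 268.25 mm²; the sphere at (11.5, 12) is absent (|z−center|=13.900 > r=8); Subtracting the remaining from the first: none of the subtracted shapes is present at this height, so the result so far is unchanged — area = 268.25 mm². At z = 6.6: the cube (footprint 14.5×18.5) is included at this height (area 268.25 mm²); the cube at (11.5, 4.5) is absent (z outside [10, 26]); the r=9 cylinder at (11, 12) contributes a regular 8-gon of circumradius 9 (area = (8/2)·9.000²·sin(360°/8) = 229.10 mm²); Combining (union): the regions partially overlap — summed areas 497.35 mm² minus the doubly-counted overlap 158.72 mm² gives 338.63 mm² — area = 338.63 mm²; the r=8 sphere at (11.5, 12) contributes a regular 8-gon of circumradius √(8²−7.9²) = 1.261 (area = (8/2)·1.261²·sin(360°/8) = 4.50 mm²); After the difference (first − rest): starting from that combined region (338.63 mm²), the r=8 sphere at (11.5, 12) lies wholly inside it (removes its full 4.50 mm² and its 7.72 mm outline becomes a hole wall) — area = 334.14 mm². Checking containment: at z = 6.6 the cross-section extends beyond the z = 0.6 cross-section by about 70.38 mm².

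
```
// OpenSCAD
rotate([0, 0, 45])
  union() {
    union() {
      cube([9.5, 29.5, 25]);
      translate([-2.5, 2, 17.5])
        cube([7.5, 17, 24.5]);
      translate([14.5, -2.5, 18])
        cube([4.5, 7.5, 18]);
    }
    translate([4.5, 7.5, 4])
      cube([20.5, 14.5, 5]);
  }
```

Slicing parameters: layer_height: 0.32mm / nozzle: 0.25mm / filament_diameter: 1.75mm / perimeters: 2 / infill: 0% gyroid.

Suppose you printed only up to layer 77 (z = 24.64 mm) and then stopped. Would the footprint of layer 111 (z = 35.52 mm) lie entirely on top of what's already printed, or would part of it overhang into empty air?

Compare the two slices. At z = 24.64: the cube is present — its section is the full 9.5×29.5 rectangle (area 280.25 mm²); the 7.5×17 cube at (-2.5, 2) contributes its full rectangle (area 127.50 mm²); the 4.5×7.5 cube at (14.5, -2.5) contributes its full rectangle (area 33.75 mm²); Combining (union): the regions partially overlap — summed areas 441.50 mm² minus the doubly-counted overlap 85.00 mm² gives 356.50 mm² — area = 356.50 mm²; the cube at (4.5, 7.5) is not intersected at this z (z outside [4, 9]); Merging all regions: only the result so far is present, so the union is just that shape — area = 356.50 mm²; (rotated 45° about Z; rotation is an isometry so areas/perimeters/island counts are preserved). At z = 35.52: the cube is absent (z outside [0, 25]); the cube at (-2.5, 2) (footprint 7.5×17) is included at this height (area 127.50 mm²); the cube at (14.5, -2.5) is present — its section is the full 4.5×7.5 rectangle (area 33.75 mm²); Merging all regions: the 2 present regions are separate (no shared area or edge), so areas and boundary lengths simply add and each stays a separate island — area = 161.25 mm²; the cube at (4.5, 7.5) is absent (z outside [4, 9]); Taking the union: only that combined region is present, so the union is just that shape — area = 161.25 mm²; (rotated 45° about Z; rotation is an isometry so areas/perimeters/island counts are preserved). Checking containment: the cross-section at z = 35.52 is a subset of the cross-section at z = 24.64.

entirely on top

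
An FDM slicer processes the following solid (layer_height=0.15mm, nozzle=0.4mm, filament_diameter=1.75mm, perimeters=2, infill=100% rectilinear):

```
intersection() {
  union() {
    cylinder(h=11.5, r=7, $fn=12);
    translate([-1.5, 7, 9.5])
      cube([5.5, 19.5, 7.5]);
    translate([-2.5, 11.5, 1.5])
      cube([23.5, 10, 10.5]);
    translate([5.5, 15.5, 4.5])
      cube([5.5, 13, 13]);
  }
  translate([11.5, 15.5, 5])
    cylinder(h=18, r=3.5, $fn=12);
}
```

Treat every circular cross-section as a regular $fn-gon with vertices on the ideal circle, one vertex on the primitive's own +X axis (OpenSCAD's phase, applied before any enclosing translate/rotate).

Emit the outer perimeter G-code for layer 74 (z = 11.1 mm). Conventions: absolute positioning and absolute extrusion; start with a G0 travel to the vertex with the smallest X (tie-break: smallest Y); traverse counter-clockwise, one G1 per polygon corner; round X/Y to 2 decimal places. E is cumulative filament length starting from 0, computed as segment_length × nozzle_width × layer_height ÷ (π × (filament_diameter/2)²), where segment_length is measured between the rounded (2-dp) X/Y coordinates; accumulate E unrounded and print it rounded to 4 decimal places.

At z = 11.1 mm: the cylinder: section is a regular 12-gon, circumradius r=7; the cube at (-1.5, 7) is present — its section is the full 5.5×19.5 rectangle; the cube at (-2.5, 11.5) (footprint 23.5×10) is included at this height; the 5.5×13 cube at (5.5, 15.5) contributes its full rectangle; Combining (union): the regions partially overlap (shared area 88.00 mm²), so overlapping operands fuse into one piece — 2 connected regions; the cylinder at (11.5, 15.5): section is a regular 12-gon, circumradius r=3.5; Keeping only the common overlap: the r=3.5 cylinder at (11.5, 15.5) lies inside that combined region, so the common part is the r=3.5 cylinder at (11.5, 15.5) itself — 1 connected region. The outline is a single polygon with 12 vertices. Extrusion per mm of travel: 0.4 × 0.15 / (π × 0.875²) = 0.024945. Accumulating E over each segment gives final E = 0.5422.

G0 X8.00 Y15.50 Z11.10
G1 X8.47 Y13.75 E0.0452
G1 X9.75 Y12.47 E0.0904
G1 X11.50 Y12.00 E0.1356
G1 X13.25 Y12.47 E0.1808
G1 X14.53 Y13.75 E0.2259
G1 X15.00 Y15.50 E0.2711
G1 X14.53 Y17.25 E0.3163
G1 X13.25 Y18.53 E0.3615
G1 X11.50 Y19.00 E0.4067
G1 X9.75 Y18.53 E0.4519
G1 X8.47 Y17.25 E0.4970
G1 X8.00 Y15.50 E0.5422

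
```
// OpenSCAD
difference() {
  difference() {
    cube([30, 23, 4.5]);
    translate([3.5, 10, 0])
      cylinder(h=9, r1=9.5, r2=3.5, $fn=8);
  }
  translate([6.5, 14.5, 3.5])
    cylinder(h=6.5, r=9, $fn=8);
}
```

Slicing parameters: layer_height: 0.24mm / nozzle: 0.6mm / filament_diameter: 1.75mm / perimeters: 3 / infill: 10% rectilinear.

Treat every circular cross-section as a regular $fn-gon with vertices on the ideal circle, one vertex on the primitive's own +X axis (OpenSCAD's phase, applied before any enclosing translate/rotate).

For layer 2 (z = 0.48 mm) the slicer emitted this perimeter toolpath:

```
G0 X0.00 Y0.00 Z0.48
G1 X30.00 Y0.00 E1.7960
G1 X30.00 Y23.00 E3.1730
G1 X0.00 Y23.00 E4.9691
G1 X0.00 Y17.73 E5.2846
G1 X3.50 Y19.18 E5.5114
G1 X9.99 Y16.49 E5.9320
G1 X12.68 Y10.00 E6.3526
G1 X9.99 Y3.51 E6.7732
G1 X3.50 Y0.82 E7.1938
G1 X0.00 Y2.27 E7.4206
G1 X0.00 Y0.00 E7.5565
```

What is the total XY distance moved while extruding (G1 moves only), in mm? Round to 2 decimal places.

Sum the Euclidean lengths of each G1 segment: total = 126.22 mm.

126.22 mm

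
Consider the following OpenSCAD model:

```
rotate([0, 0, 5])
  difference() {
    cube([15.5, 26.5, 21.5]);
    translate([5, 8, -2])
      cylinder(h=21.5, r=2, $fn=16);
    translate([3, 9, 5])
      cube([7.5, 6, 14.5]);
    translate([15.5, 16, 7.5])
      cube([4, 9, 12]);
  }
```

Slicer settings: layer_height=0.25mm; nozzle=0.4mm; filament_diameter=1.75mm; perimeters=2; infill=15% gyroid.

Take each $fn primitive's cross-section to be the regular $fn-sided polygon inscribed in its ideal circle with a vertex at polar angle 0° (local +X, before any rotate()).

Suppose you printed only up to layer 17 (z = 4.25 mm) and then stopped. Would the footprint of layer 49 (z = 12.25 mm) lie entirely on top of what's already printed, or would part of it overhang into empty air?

Compare the two slices. At z = 4.25: the 15.5×26.5 cube contributes its full rectangle (area 410.75 mm²); the r=2 cylinder at (5, 8) gives a regular 16-gon of circumradius 2 (constant along its height) (area = (16/2)·2.000²·sin(360°/16) = 12.25 mm²); the cube at (3, 9) does not reach this height (z outside [5, 19.5]); the cube at (15.5, 16) is absent (z outside [7.5, 19.5]); After the difference (first − rest): starting from the 15.5×26.5 cube (410.75 mm²), the r=2 cylinder at (5, 8) lies wholly inside it (removes its full 12.25 mm² and its 12.49 mm outline becomes a hole wall) — area = 398.50 mm²; (whole slice rotated 5° about Z — lengths, areas and connectivity unchanged). At z = 12.25: the cube (footprint 15.5×26.5) is included at this height (area 410.75 mm²); the r=2 cylinder at (5, 8) contributes a regular 16-gon of circumradius 2 (area = (16/2)·2.000²·sin(360°/16) = 12.25 mm²); the 7.5×6 cube at (3, 9) contributes its full rectangle (area 45.00 mm²); the 4×9 cube at (15.5, 16) contributes its full rectangle (area 36.00 mm²); Taking the first minus the rest: starting from the 15.5×26.5 cube (410.75 mm²), the r=2 cylinder at (5, 8) lies wholly inside it (removes its full 12.25 mm² and its 12.49 mm outline becomes a hole wall); the 7.5×6 cube at (3, 9) partially overlaps it — only the 42.65 mm² overlap (of its 45.00 mm²) is removed, clipping the outline; the 4×9 cube at (15.5, 16) misses the remaining region (no effect) — area = 355.85 mm²; (whole slice rotated 5° about Z — lengths, areas and connectivity unchanged). Checking containment: the cross-section at z = 12.25 is a subset of the cross-section at z = 4.25.

entirely on top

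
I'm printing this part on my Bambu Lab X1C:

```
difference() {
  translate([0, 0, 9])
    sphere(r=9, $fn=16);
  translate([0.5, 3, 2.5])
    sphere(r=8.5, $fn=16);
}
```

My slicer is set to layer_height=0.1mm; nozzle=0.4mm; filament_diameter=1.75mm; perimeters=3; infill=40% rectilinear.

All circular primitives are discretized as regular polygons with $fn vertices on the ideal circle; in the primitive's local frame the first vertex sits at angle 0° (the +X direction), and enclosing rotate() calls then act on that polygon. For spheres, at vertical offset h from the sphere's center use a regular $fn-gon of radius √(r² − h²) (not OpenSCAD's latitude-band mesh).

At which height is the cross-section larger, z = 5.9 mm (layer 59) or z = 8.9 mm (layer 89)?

Layer 59 (z = 5.9): the r=9 sphere contributes a regular 16-gon of circumradius √(9²−3.1²) = 8.449 (area = (16/2)·8.449²·sin(360°/16) = 218.56 mm²); the sphere at (0.5, 3): section is a regular 16-gon, circumradius = √(r²−h²) = √(8.5²−3.4²) = 7.790 (area = (16/2)·7.790²·sin(360°/16) = 185.80 mm²); After the difference (first − rest): starting from the r=9 sphere (218.56 mm²), the r=8.5 sphere at (0.5, 3) partially overlaps it — only the 152.57 mm² overlap (of its 185.80 mm²) is removed, clipping the outline — area = 65.99 mm². So its area = 65.99 mm². Layer 89 (z = 8.9): the sphere: section is a regular 16-gon, circumradius = √(r²−h²) = √(9²−0.1²) = 8.999 (area = (16/2)·8.999²·sin(360°/16) = 247.95 mm²); the r=8.5 sphere at (0.5, 3) contributes a regular 16-gon of circumradius √(8.5²−6.4²) = 5.594 (area = (16/2)·5.594²·sin(360°/16) = 95.79 mm²); After the difference (first − rest): starting from the r=9 sphere (247.95 mm²), the r=8.5 sphere at (0.5, 3) lies wholly inside it (removes its full 95.79 mm² and its 34.92 mm outline becomes a hole wall) — area = 152.15 mm². So its area = 152.15 mm². Layer 89 is larger (152.15 vs 65.99 mm²).

layer 89 (z = 8.9 mm)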